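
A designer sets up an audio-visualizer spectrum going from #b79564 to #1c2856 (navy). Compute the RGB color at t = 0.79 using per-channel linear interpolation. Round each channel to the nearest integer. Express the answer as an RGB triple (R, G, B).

(61, 63, 89)

#b79564 → (183, 149, 100); #1c2856 → (28, 40, 86).
R = 183 + 0.79 × (28 − 183) = 183 + 0.79 × -155 = 60.55 → 61
G = 149 + 0.79 × (40 − 149) = 149 + 0.79 × -109 = 62.89 → 63
B = 100 + 0.79 × (86 − 100) = 100 + 0.79 × -14 = 88.94 → 89
So the blended color is (61, 63, 89), about #3d3f59.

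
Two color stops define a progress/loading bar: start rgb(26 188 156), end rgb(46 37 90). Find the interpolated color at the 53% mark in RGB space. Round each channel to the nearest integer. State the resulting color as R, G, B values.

(37, 108, 121)

53% corresponds to t = 0.53.
R = 26 + 0.53 × (46 − 26) = 26 + 0.53 × 20 = 36.6 → 37
G = 188 + 0.53 × (37 − 188) = 188 + 0.53 × -151 = 107.97 → 108
B = 156 + 0.53 × (90 − 156) = 156 + 0.53 × -66 = 121.02 → 121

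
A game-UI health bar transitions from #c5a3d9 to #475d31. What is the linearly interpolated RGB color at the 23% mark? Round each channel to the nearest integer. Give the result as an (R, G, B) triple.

(168, 147, 178)

#c5a3d9 → (197, 163, 217); #475d31 → (71, 93, 49).
23% corresponds to t = 0.23.
R = 197 + 0.23 × (71 − 197) = 197 + 0.23 × -126 = 168.02 → 168
G = 163 + 0.23 × (93 − 163) = 163 + 0.23 × -70 = 146.9 → 147
B = 217 + 0.23 × (49 − 217) = 217 + 0.23 × -168 = 178.36 → 178
So the blended color is (168, 147, 178), about #a893b2.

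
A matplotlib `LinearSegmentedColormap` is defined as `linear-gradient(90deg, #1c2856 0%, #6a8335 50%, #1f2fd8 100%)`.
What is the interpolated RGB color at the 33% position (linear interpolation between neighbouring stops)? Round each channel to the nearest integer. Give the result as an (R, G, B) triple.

33% lies between the 0% and 50% stops, so the local fraction is t = (33 − 0)/(50 − 0) = 33/50 ≈ 0.66.
#1c2856 → (28, 40, 86); #6a8335 → (106, 131, 53).
R = 28 + 0.66 × (106 − 28) = 79.48 → 79
G = 40 + 0.66 × (131 − 40) = 100.06 → 100
B = 86 + 0.66 × (53 − 86) = 64.22 → 64

(79, 100, 64)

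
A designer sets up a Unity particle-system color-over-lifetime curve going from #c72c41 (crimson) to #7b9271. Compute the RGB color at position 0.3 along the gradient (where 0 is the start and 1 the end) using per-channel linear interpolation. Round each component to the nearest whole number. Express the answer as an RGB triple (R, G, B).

(176, 75, 79)

#c72c41 → (199, 44, 65); #7b9271 → (123, 146, 113).
R = 199 + 0.3 × (123 − 199) = 199 + 0.3 × -76 = 176.2 → 176
G = 44 + 0.3 × (146 − 44) = 44 + 0.3 × 102 = 74.6 → 75
B = 65 + 0.3 × (113 − 65) = 65 + 0.3 × 48 = 79.4 → 79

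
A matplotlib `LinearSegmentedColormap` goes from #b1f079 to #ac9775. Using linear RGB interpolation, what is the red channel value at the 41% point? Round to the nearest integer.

R₁ = 177 (from #b1f079), R₂ = 172 (from #ac9775).
R = 177 + 0.41 × (172 − 177) = 174.95 → 175

175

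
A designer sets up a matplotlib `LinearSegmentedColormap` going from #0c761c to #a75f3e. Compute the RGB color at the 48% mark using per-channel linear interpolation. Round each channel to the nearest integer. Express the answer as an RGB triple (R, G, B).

(86, 107, 44)

#0c761c → (12, 118, 28); #a75f3e → (167, 95, 62).
48% corresponds to t = 0.48.
R = 12 + 0.48 × (167 − 12) = 12 + 0.48 × 155 = 86.4 → 86
G = 118 + 0.48 × (95 − 118) = 118 + 0.48 × -23 = 106.96 → 107
B = 28 + 0.48 × (62 − 28) = 28 + 0.48 × 34 = 44.32 → 44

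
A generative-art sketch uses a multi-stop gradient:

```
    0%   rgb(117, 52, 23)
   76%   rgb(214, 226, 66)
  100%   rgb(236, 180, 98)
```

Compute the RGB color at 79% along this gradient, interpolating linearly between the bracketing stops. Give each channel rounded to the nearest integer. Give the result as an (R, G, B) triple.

79% lies between the 76% and 100% stops, so the local fraction is t = (79 − 76)/(100 − 76) = 3/24 ≈ 0.125.
R = 214 + 0.125 × (236 − 214) = 216.75 → 217
G = 226 + 0.125 × (180 − 226) = 220.25 → 220
B = 66 + 0.125 × (98 − 66) = 70 → 70

(217, 220, 70)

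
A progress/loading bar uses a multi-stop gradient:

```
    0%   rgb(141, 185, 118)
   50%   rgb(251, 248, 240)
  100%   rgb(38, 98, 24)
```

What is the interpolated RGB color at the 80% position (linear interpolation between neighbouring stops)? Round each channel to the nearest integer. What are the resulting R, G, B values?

(123, 158, 110)

80% lies between the 50% and 100% stops, so the local fraction is t = (80 − 50)/(100 − 50) = 30/50 ≈ 0.6.
R = 251 + 0.6 × (38 − 251) = 123.2 → 123
G = 248 + 0.6 × (98 − 248) = 158 → 158
B = 240 + 0.6 × (24 − 240) = 110.4 → 110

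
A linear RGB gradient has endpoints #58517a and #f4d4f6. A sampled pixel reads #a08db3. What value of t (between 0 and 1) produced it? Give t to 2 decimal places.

0.46

Invert the lerp on the R channel (largest span, 156): t = (160 − 88) / (244 − 88) = 72/156 = 0.46154.
Check on G: (141 − 81)/(212 − 81) = 0.458 ✓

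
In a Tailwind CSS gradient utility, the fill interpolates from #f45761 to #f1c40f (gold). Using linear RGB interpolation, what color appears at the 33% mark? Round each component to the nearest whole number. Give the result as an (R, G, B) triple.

#f45761 → (244, 87, 97); #f1c40f → (241, 196, 15).
33% corresponds to t = 0.33.
R = 244 + 0.33 × (241 − 244) = 244 + 0.33 × -3 = 243.01 → 243
G = 87 + 0.33 × (196 − 87) = 87 + 0.33 × 109 = 122.97 → 123
B = 97 + 0.33 × (15 − 97) = 97 + 0.33 × -82 = 69.94 → 70
So the blended color is (243, 123, 70), about #f37b46.

(243, 123, 70)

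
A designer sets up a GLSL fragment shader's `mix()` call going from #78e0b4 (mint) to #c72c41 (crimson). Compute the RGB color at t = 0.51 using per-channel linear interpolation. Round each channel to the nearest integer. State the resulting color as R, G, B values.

(160, 132, 121)

#78e0b4 → (120, 224, 180); #c72c41 → (199, 44, 65).
R = 120 + 0.51 × (199 − 120) = 120 + 0.51 × 79 = 160.29 → 160
G = 224 + 0.51 × (44 − 224) = 224 + 0.51 × -180 = 132.2 → 132
B = 180 + 0.51 × (65 − 180) = 180 + 0.51 × -115 = 121.35 → 121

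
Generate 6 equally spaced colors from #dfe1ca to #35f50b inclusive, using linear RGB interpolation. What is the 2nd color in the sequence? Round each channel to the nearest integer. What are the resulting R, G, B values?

(189, 229, 164)

With 6 swatches and endpoints inclusive, swatch 2 sits at t = (2 − 1)/(6 − 1) = 1/5 ≈ 0.2.
#dfe1ca → (223, 225, 202); #35f50b → (53, 245, 11).
R = 223 + 0.2 × (53 − 223) = 189 → 189
G = 225 + 0.2 × (245 − 225) = 229 → 229
B = 202 + 0.2 × (11 − 202) = 163.8 → 164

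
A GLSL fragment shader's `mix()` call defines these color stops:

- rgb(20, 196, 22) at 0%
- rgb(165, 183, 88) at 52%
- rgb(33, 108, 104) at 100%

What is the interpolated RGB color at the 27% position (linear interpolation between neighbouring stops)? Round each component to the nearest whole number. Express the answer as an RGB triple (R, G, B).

(95, 189, 56)

27% lies between the 0% and 52% stops, so the local fraction is t = (27 − 0)/(52 − 0) = 27/52 ≈ 0.5192.
R = 20 + 0.5192 × (165 − 20) = 95.284 → 95
G = 196 + 0.5192 × (183 − 196) = 189.25 → 189
B = 22 + 0.5192 × (88 − 22) = 56.267 → 56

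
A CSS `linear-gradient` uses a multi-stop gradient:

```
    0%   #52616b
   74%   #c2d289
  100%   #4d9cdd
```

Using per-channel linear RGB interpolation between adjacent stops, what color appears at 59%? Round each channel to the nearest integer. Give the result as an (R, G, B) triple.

59% lies between the 0% and 74% stops, so the local fraction is t = (59 − 0)/(74 − 0) = 59/74 ≈ 0.7973.
#52616b → (82, 97, 107); #c2d289 → (194, 210, 137).
R = 82 + 0.7973 × (194 − 82) = 171.298 → 171
G = 97 + 0.7973 × (210 − 97) = 187.095 → 187
B = 107 + 0.7973 × (137 − 107) = 130.919 → 131

(171, 187, 131)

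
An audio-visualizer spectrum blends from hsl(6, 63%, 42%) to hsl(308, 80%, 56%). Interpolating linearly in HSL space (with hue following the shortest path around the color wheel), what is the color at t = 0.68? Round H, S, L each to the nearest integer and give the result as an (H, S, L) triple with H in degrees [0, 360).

(327, 75, 52)

Hue: 308 − 6 = 302°, but |302| > 180 so the shorter arc goes the other way: Δh = 302 − 360 = -58°.
H = 6 + 0.68 × (-58) = -33.44 → -33 → -33 mod 360 = 327°
S = 63 + 0.68 × (80 − 63) = 74.56 → 75%
L = 42 + 0.68 × (56 − 42) = 51.52 → 52%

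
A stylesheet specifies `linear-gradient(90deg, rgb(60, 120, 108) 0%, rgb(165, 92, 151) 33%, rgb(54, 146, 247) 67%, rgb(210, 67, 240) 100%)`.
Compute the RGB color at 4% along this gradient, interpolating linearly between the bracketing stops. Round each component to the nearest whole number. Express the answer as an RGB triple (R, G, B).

(73, 117, 113)

4% lies between the 0% and 33% stops, so the local fraction is t = (4 − 0)/(33 − 0) = 4/33 ≈ 0.1212.
R = 60 + 0.1212 × (165 − 60) = 72.726 → 73
G = 120 + 0.1212 × (92 − 120) = 116.606 → 117
B = 108 + 0.1212 × (151 − 108) = 113.212 → 113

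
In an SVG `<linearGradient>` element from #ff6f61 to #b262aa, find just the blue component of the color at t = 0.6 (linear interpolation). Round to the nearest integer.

141

B₁ = 97 (from #ff6f61), B₂ = 170 (from #b262aa).
B = 97 + 0.6 × (170 − 97) = 140.8 → 141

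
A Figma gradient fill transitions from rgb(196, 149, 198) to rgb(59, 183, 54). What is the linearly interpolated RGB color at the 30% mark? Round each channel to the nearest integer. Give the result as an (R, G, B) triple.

(155, 159, 155)

30% corresponds to t = 0.3.
R = 196 + 0.3 × (59 − 196) = 196 + 0.3 × -137 = 154.9 → 155
G = 149 + 0.3 × (183 − 149) = 149 + 0.3 × 34 = 159.2 → 159
B = 198 + 0.3 × (54 − 198) = 198 + 0.3 × -144 = 154.8 → 155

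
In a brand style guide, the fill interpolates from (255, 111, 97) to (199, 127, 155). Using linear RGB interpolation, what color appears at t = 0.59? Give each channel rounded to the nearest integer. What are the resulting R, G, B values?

R = 255 + 0.59 × (199 − 255) = 255 + 0.59 × -56 = 221.96 → 222
G = 111 + 0.59 × (127 − 111) = 111 + 0.59 × 16 = 120.44 → 120
B = 97 + 0.59 × (155 − 97) = 97 + 0.59 × 58 = 131.22 → 131
So the blended color is (222, 120, 131), about #de7883.

(222, 120, 131)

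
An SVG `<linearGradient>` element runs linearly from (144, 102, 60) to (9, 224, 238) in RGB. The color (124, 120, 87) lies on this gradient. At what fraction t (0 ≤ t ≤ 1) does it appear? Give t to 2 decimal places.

0.15

Invert the lerp on the B channel (largest span, 178): t = (87 − 60) / (238 − 60) = 27/178 = 0.15169.
Check on R: (124 − 144)/(9 − 144) = 0.1481 ✓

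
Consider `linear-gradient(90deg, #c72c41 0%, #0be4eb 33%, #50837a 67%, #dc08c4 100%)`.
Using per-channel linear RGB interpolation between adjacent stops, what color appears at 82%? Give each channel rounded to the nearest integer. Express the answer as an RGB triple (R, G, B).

(144, 75, 156)

82% lies between the 67% and 100% stops, so the local fraction is t = (82 − 67)/(100 − 67) = 15/33 ≈ 0.4545.
#50837a → (80, 131, 122); #dc08c4 → (220, 8, 196).
R = 80 + 0.4545 × (220 − 80) = 143.63 → 144
G = 131 + 0.4545 × (8 − 131) = 75.096 → 75
B = 122 + 0.4545 × (196 − 122) = 155.633 → 156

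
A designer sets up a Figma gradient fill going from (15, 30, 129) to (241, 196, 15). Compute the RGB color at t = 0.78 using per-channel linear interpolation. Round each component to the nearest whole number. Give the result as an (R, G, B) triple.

(191, 159, 40)

R = 15 + 0.78 × (241 − 15) = 15 + 0.78 × 226 = 191.28 → 191
G = 30 + 0.78 × (196 − 30) = 30 + 0.78 × 166 = 159.48 → 159
B = 129 + 0.78 × (15 − 129) = 129 + 0.78 × -114 = 40.08 → 40
So the blended color is (191, 159, 40), about #bf9f28.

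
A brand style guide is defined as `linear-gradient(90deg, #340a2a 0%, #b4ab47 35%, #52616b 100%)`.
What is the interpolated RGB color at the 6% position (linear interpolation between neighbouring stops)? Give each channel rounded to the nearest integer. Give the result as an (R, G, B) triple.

(74, 38, 47)

6% lies between the 0% and 35% stops, so the local fraction is t = (6 − 0)/(35 − 0) = 6/35 ≈ 0.1714.
#340a2a → (52, 10, 42); #b4ab47 → (180, 171, 71).
R = 52 + 0.1714 × (180 − 52) = 73.939 → 74
G = 10 + 0.1714 × (171 − 10) = 37.595 → 38
B = 42 + 0.1714 × (71 − 42) = 46.971 → 47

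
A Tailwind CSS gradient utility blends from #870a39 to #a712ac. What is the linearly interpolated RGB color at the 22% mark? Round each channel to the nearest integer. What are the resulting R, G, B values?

(142, 12, 82)

#870a39 → (135, 10, 57); #a712ac → (167, 18, 172).
22% corresponds to t = 0.22.
R = 135 + 0.22 × (167 − 135) = 135 + 0.22 × 32 = 142.04 → 142
G = 10 + 0.22 × (18 − 10) = 10 + 0.22 × 8 = 11.76 → 12
B = 57 + 0.22 × (172 − 57) = 57 + 0.22 × 115 = 82.3 → 82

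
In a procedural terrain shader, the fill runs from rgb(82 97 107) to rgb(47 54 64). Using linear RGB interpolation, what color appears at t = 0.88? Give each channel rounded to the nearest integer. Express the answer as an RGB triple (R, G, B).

(51, 59, 69)

R = 82 + 0.88 × (47 − 82) = 82 + 0.88 × -35 = 51.2 → 51
G = 97 + 0.88 × (54 − 97) = 97 + 0.88 × -43 = 59.16 → 59
B = 107 + 0.88 × (64 − 107) = 107 + 0.88 × -43 = 69.16 → 69
So the blended color is (51, 59, 69), about #333b45.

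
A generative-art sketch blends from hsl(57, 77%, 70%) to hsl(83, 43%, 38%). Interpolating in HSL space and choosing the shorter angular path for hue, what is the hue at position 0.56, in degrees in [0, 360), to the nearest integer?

Hue arc: Δh = 83 − 57 = 26° (|Δh| ≤ 180, already the shorter path).
H = 57 + 0.56 × (26) = 71.56 → 72°

72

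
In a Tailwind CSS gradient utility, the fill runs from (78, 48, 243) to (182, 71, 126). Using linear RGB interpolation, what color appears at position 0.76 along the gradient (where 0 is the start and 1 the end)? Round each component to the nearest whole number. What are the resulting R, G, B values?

R = 78 + 0.76 × (182 − 78) = 78 + 0.76 × 104 = 157.04 → 157
G = 48 + 0.76 × (71 − 48) = 48 + 0.76 × 23 = 65.48 → 65
B = 243 + 0.76 × (126 − 243) = 243 + 0.76 × -117 = 154.08 → 154
So the blended color is (157, 65, 154), about #9d419a.

(157, 65, 154)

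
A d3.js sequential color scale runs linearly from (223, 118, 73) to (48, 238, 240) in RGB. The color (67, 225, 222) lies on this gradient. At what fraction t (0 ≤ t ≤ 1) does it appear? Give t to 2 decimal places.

Invert the lerp on the R channel (largest span, 175): t = (67 − 223) / (48 − 223) = -156/-175 = 0.89143.
Check on G: (225 − 118)/(238 − 118) = 0.8917 ✓

0.89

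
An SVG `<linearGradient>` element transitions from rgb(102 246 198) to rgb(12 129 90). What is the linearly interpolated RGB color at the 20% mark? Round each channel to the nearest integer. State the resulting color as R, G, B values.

(84, 223, 176)

20% corresponds to t = 0.2.
R = 102 + 0.2 × (12 − 102) = 102 + 0.2 × -90 = 84 → 84
G = 246 + 0.2 × (129 − 246) = 246 + 0.2 × -117 = 222.6 → 223
B = 198 + 0.2 × (90 − 198) = 198 + 0.2 × -108 = 176.4 → 176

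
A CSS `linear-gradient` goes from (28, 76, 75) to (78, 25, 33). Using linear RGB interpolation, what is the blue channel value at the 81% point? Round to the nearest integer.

41

B = 75 + 0.81 × (33 − 75) = 40.98 → 41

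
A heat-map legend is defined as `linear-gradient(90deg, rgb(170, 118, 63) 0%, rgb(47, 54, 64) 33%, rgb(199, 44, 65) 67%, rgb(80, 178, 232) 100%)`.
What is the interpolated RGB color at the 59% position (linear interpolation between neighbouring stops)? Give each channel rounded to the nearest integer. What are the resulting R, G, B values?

59% lies between the 33% and 67% stops, so the local fraction is t = (59 − 33)/(67 − 33) = 26/34 ≈ 0.7647.
R = 47 + 0.7647 × (199 − 47) = 163.234 → 163
G = 54 + 0.7647 × (44 − 54) = 46.353 → 46
B = 64 + 0.7647 × (65 − 64) = 64.765 → 65

(163, 46, 65)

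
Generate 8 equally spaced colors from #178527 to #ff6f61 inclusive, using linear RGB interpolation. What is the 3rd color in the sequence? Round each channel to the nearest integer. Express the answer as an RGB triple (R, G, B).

With 8 swatches and endpoints inclusive, swatch 3 sits at t = (3 − 1)/(8 − 1) = 2/7 ≈ 0.2857.
#178527 → (23, 133, 39); #ff6f61 → (255, 111, 97).
R = 23 + 0.2857 × (255 − 23) = 89.282 → 89
G = 133 + 0.2857 × (111 − 133) = 126.715 → 127
B = 39 + 0.2857 × (97 − 39) = 55.571 → 56

(89, 127, 56)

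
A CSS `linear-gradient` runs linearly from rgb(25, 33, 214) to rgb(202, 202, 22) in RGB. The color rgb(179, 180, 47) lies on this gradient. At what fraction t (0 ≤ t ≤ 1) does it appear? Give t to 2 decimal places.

0.87

Invert the lerp on the B channel (largest span, 192): t = (47 − 214) / (22 − 214) = -167/-192 = 0.86979.
Check on R: (179 − 25)/(202 − 25) = 0.8701 ✓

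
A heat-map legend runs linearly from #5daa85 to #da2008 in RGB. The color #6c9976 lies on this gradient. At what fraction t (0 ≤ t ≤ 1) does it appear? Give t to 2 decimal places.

0.12

Invert the lerp on the G channel (largest span, 138): t = (153 − 170) / (32 − 170) = -17/-138 = 0.12319.
Check on R: (108 − 93)/(218 − 93) = 0.12 ✓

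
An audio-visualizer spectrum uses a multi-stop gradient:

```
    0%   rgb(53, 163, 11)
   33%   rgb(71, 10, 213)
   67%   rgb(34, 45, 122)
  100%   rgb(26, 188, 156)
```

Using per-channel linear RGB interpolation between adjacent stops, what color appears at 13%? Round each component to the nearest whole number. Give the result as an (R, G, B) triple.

(60, 103, 91)

13% lies between the 0% and 33% stops, so the local fraction is t = (13 − 0)/(33 − 0) = 13/33 ≈ 0.3939.
R = 53 + 0.3939 × (71 − 53) = 60.09 → 60
G = 163 + 0.3939 × (10 − 163) = 102.733 → 103
B = 11 + 0.3939 × (213 − 11) = 90.568 → 91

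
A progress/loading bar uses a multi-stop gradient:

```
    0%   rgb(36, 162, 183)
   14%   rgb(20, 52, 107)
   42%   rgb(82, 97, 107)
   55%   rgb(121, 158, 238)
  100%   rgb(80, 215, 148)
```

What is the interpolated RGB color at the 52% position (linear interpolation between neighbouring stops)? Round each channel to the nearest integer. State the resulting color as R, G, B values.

(112, 144, 208)

52% lies between the 42% and 55% stops, so the local fraction is t = (52 − 42)/(55 − 42) = 10/13 ≈ 0.7692.
R = 82 + 0.7692 × (121 − 82) = 111.999 → 112
G = 97 + 0.7692 × (158 − 97) = 143.921 → 144
B = 107 + 0.7692 × (238 − 107) = 207.765 → 208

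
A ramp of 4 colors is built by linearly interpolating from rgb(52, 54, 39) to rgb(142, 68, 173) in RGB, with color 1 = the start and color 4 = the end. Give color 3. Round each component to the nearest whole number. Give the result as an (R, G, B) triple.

With 4 swatches and endpoints inclusive, swatch 3 sits at t = (3 − 1)/(4 − 1) = 2/3 ≈ 0.6667.
R = 52 + 0.6667 × (142 − 52) = 112.003 → 112
G = 54 + 0.6667 × (68 − 54) = 63.334 → 63
B = 39 + 0.6667 × (173 − 39) = 128.338 → 128

(112, 63, 128)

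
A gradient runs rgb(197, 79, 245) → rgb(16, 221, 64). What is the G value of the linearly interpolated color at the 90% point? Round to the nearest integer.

207

G = 79 + 0.9 × (221 − 79) = 206.8 → 207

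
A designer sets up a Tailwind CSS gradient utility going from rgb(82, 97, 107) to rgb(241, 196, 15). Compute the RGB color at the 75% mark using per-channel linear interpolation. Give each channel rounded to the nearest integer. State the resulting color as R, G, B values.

(201, 171, 38)

75% corresponds to t = 0.75.
R = 82 + 0.75 × (241 − 82) = 82 + 0.75 × 159 = 201.25 → 201
G = 97 + 0.75 × (196 − 97) = 97 + 0.75 × 99 = 171.25 → 171
B = 107 + 0.75 × (15 − 107) = 107 + 0.75 × -92 = 38 → 38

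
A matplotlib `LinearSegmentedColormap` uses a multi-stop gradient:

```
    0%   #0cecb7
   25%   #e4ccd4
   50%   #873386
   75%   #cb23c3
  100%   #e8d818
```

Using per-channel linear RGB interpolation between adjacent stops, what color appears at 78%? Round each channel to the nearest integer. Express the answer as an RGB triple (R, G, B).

(206, 57, 174)

78% lies between the 75% and 100% stops, so the local fraction is t = (78 − 75)/(100 − 75) = 3/25 ≈ 0.12.
#cb23c3 → (203, 35, 195); #e8d818 → (232, 216, 24).
R = 203 + 0.12 × (232 − 203) = 206.48 → 206
G = 35 + 0.12 × (216 − 35) = 56.72 → 57
B = 195 + 0.12 × (24 − 195) = 174.48 → 174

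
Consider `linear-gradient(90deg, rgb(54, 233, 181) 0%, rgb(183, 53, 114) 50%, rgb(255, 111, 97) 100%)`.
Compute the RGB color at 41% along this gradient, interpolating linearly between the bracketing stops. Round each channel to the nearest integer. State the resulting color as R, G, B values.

41% lies between the 0% and 50% stops, so the local fraction is t = (41 − 0)/(50 − 0) = 41/50 ≈ 0.82.
R = 54 + 0.82 × (183 − 54) = 159.78 → 160
G = 233 + 0.82 × (53 − 233) = 85.4 → 85
B = 181 + 0.82 × (114 − 181) = 126.06 → 126

(160, 85, 126)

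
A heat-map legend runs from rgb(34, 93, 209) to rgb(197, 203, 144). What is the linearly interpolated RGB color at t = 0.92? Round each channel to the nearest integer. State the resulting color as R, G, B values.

R = 34 + 0.92 × (197 − 34) = 34 + 0.92 × 163 = 183.96 → 184
G = 93 + 0.92 × (203 − 93) = 93 + 0.92 × 110 = 194.2 → 194
B = 209 + 0.92 × (144 − 209) = 209 + 0.92 × -65 = 149.2 → 149
So the blended color is (184, 194, 149), about #b8c295.

(184, 194, 149)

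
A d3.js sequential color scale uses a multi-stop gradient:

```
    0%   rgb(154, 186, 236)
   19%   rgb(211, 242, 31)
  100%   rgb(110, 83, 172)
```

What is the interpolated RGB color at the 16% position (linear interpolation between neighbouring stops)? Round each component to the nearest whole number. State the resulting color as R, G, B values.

16% lies between the 0% and 19% stops, so the local fraction is t = (16 − 0)/(19 − 0) = 16/19 ≈ 0.8421.
R = 154 + 0.8421 × (211 − 154) = 202 → 202
G = 186 + 0.8421 × (242 − 186) = 233.158 → 233
B = 236 + 0.8421 × (31 − 236) = 63.37 → 63

(202, 233, 63)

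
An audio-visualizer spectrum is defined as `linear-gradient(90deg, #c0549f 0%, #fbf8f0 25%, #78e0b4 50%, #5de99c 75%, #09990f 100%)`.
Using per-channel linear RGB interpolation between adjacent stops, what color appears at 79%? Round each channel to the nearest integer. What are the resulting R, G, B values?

(80, 220, 133)

79% lies between the 75% and 100% stops, so the local fraction is t = (79 − 75)/(100 − 75) = 4/25 ≈ 0.16.
#5de99c → (93, 233, 156); #09990f → (9, 153, 15).
R = 93 + 0.16 × (9 − 93) = 79.56 → 80
G = 233 + 0.16 × (153 − 233) = 220.2 → 220
B = 156 + 0.16 × (15 − 156) = 133.44 → 133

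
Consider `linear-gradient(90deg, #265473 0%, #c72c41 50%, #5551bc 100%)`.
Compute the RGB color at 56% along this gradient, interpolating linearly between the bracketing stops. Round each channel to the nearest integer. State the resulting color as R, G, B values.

56% lies between the 50% and 100% stops, so the local fraction is t = (56 − 50)/(100 − 50) = 6/50 ≈ 0.12.
#c72c41 → (199, 44, 65); #5551bc → (85, 81, 188).
R = 199 + 0.12 × (85 − 199) = 185.32 → 185
G = 44 + 0.12 × (81 − 44) = 48.44 → 48
B = 65 + 0.12 × (188 − 65) = 79.76 → 80

(185, 48, 80)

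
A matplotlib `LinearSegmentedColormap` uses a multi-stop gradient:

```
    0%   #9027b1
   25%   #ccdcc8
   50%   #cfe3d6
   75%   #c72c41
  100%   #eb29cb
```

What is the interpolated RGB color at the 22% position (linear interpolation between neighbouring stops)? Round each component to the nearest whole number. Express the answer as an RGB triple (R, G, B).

22% lies between the 0% and 25% stops, so the local fraction is t = (22 − 0)/(25 − 0) = 22/25 ≈ 0.88.
#9027b1 → (144, 39, 177); #ccdcc8 → (204, 220, 200).
R = 144 + 0.88 × (204 − 144) = 196.8 → 197
G = 39 + 0.88 × (220 − 39) = 198.28 → 198
B = 177 + 0.88 × (200 − 177) = 197.24 → 197

(197, 198, 197)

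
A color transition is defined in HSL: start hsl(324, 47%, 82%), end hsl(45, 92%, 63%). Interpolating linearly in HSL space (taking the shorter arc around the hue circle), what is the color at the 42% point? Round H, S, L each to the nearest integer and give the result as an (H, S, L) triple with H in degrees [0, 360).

(358, 66, 74)

Hue: 45 − 324 = -279°, but |-279| > 180 so the shorter arc goes the other way: Δh = -279 + 360 = 81°.
H = 324 + 0.42 × (81) = 358.02 → 358°
S = 47 + 0.42 × (92 − 47) = 65.9 → 66%
L = 82 + 0.42 × (63 − 82) = 74.02 → 74%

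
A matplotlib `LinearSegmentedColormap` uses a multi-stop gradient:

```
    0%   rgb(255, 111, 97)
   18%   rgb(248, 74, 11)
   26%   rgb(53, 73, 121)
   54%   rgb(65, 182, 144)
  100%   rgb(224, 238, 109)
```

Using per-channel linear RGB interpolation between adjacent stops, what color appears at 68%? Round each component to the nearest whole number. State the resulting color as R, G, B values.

68% lies between the 54% and 100% stops, so the local fraction is t = (68 − 54)/(100 − 54) = 14/46 ≈ 0.3043.
R = 65 + 0.3043 × (224 − 65) = 113.384 → 113
G = 182 + 0.3043 × (238 − 182) = 199.041 → 199
B = 144 + 0.3043 × (109 − 144) = 133.35 → 133

(113, 199, 133)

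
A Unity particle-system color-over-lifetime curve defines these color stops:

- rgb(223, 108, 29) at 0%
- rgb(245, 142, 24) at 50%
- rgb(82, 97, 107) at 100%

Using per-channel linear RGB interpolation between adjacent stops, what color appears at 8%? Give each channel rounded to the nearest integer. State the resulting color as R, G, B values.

8% lies between the 0% and 50% stops, so the local fraction is t = (8 − 0)/(50 − 0) = 8/50 ≈ 0.16.
R = 223 + 0.16 × (245 − 223) = 226.52 → 227
G = 108 + 0.16 × (142 − 108) = 113.44 → 113
B = 29 + 0.16 × (24 − 29) = 28.2 → 28

(227, 113, 28)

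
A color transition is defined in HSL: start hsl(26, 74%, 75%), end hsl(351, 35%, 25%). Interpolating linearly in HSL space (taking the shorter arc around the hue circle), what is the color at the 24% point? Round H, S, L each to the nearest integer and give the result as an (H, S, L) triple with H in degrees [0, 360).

Hue: 351 − 26 = 325°, but |325| > 180 so the shorter arc goes the other way: Δh = 325 − 360 = -35°.
H = 26 + 0.24 × (-35) = 17.6 → 18°
S = 74 + 0.24 × (35 − 74) = 64.64 → 65%
L = 75 + 0.24 × (25 − 75) = 63 → 63%

(18, 65, 63)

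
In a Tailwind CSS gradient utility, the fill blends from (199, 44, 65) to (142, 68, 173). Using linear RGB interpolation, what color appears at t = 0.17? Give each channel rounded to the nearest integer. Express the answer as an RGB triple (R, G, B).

(189, 48, 83)

R = 199 + 0.17 × (142 − 199) = 199 + 0.17 × -57 = 189.31 → 189
G = 44 + 0.17 × (68 − 44) = 44 + 0.17 × 24 = 48.08 → 48
B = 65 + 0.17 × (173 − 65) = 65 + 0.17 × 108 = 83.36 → 83
So the blended color is (189, 48, 83), about #bd3053.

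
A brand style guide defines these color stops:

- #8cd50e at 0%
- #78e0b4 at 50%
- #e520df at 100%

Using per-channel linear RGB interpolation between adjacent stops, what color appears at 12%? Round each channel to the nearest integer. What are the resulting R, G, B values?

(135, 216, 54)

12% lies between the 0% and 50% stops, so the local fraction is t = (12 − 0)/(50 − 0) = 12/50 ≈ 0.24.
#8cd50e → (140, 213, 14); #78e0b4 → (120, 224, 180).
R = 140 + 0.24 × (120 − 140) = 135.2 → 135
G = 213 + 0.24 × (224 − 213) = 215.64 → 216
B = 14 + 0.24 × (180 − 14) = 53.84 → 54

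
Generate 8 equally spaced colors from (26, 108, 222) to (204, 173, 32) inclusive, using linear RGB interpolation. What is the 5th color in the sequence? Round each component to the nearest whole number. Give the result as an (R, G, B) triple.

With 8 swatches and endpoints inclusive, swatch 5 sits at t = (5 − 1)/(8 − 1) = 4/7 ≈ 0.5714.
R = 26 + 0.5714 × (204 − 26) = 127.709 → 128
G = 108 + 0.5714 × (173 − 108) = 145.141 → 145
B = 222 + 0.5714 × (32 − 222) = 113.434 → 113

(128, 145, 113)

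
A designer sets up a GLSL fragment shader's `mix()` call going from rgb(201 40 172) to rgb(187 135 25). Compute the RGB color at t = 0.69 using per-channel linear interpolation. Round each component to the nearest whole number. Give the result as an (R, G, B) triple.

(191, 106, 71)

R = 201 + 0.69 × (187 − 201) = 201 + 0.69 × -14 = 191.34 → 191
G = 40 + 0.69 × (135 − 40) = 40 + 0.69 × 95 = 105.55 → 106
B = 172 + 0.69 × (25 − 172) = 172 + 0.69 × -147 = 70.57 → 71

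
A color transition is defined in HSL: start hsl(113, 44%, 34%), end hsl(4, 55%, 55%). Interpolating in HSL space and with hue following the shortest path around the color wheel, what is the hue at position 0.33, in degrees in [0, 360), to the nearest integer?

77

Hue arc: Δh = 4 − 113 = -109° (|Δh| ≤ 180, already the shorter path).
H = 113 + 0.33 × (-109) = 77.03 → 77°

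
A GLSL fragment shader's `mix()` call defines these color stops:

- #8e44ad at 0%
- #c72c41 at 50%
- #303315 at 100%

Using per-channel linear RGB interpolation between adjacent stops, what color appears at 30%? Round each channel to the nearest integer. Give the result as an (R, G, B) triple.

(176, 54, 108)

30% lies between the 0% and 50% stops, so the local fraction is t = (30 − 0)/(50 − 0) = 30/50 ≈ 0.6.
#8e44ad → (142, 68, 173); #c72c41 → (199, 44, 65).
R = 142 + 0.6 × (199 − 142) = 176.2 → 176
G = 68 + 0.6 × (44 − 68) = 53.6 → 54
B = 173 + 0.6 × (65 − 173) = 108.2 → 108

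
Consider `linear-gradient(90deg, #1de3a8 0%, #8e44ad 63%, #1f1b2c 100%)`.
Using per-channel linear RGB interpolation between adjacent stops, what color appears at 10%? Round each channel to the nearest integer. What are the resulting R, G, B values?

10% lies between the 0% and 63% stops, so the local fraction is t = (10 − 0)/(63 − 0) = 10/63 ≈ 0.1587.
#1de3a8 → (29, 227, 168); #8e44ad → (142, 68, 173).
R = 29 + 0.1587 × (142 − 29) = 46.933 → 47
G = 227 + 0.1587 × (68 − 227) = 201.767 → 202
B = 168 + 0.1587 × (173 − 168) = 168.793 → 169

(47, 202, 169)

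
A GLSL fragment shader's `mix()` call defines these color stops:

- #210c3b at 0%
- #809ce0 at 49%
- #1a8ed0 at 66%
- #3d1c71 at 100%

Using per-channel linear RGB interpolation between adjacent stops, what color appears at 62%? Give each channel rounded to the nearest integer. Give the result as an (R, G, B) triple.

(50, 145, 212)

62% lies between the 49% and 66% stops, so the local fraction is t = (62 − 49)/(66 − 49) = 13/17 ≈ 0.7647.
#809ce0 → (128, 156, 224); #1a8ed0 → (26, 142, 208).
R = 128 + 0.7647 × (26 − 128) = 50.001 → 50
G = 156 + 0.7647 × (142 − 156) = 145.294 → 145
B = 224 + 0.7647 × (208 − 224) = 211.765 → 212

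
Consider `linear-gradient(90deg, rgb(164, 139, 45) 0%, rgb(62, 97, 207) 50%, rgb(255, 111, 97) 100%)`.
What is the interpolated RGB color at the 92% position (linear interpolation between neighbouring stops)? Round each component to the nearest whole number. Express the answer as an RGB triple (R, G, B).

92% lies between the 50% and 100% stops, so the local fraction is t = (92 − 50)/(100 − 50) = 42/50 ≈ 0.84.
R = 62 + 0.84 × (255 − 62) = 224.12 → 224
G = 97 + 0.84 × (111 − 97) = 108.76 → 109
B = 207 + 0.84 × (97 − 207) = 114.6 → 115

(224, 109, 115)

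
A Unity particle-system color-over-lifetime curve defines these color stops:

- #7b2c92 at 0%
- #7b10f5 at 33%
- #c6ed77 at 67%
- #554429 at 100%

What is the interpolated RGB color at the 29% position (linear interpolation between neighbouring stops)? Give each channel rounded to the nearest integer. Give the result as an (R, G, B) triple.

(123, 19, 233)

29% lies between the 0% and 33% stops, so the local fraction is t = (29 − 0)/(33 − 0) = 29/33 ≈ 0.8788.
#7b2c92 → (123, 44, 146); #7b10f5 → (123, 16, 245).
R = 123 + 0.8788 × (123 − 123) = 123 → 123
G = 44 + 0.8788 × (16 − 44) = 19.394 → 19
B = 146 + 0.8788 × (245 − 146) = 233.001 → 233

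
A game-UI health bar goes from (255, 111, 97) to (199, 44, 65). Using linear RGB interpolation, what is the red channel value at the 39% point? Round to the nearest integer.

233

R = 255 + 0.39 × (199 − 255) = 233.16 → 233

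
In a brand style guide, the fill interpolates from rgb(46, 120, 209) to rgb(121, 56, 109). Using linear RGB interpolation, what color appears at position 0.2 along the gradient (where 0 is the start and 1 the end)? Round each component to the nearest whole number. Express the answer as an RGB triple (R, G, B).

R = 46 + 0.2 × (121 − 46) = 46 + 0.2 × 75 = 61 → 61
G = 120 + 0.2 × (56 − 120) = 120 + 0.2 × -64 = 107.2 → 107
B = 209 + 0.2 × (109 − 209) = 209 + 0.2 × -100 = 189 → 189

(61, 107, 189)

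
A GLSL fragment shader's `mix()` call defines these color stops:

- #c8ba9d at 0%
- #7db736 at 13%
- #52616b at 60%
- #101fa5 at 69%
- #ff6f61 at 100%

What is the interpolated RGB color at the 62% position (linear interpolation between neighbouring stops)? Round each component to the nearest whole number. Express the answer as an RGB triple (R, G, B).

62% lies between the 60% and 69% stops, so the local fraction is t = (62 − 60)/(69 − 60) = 2/9 ≈ 0.2222.
#52616b → (82, 97, 107); #101fa5 → (16, 31, 165).
R = 82 + 0.2222 × (16 − 82) = 67.335 → 67
G = 97 + 0.2222 × (31 − 97) = 82.335 → 82
B = 107 + 0.2222 × (165 − 107) = 119.888 → 120

(67, 82, 120)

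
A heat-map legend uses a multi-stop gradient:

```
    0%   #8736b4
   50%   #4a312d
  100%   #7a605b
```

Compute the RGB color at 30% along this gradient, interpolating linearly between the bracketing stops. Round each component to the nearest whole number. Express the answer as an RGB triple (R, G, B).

(98, 51, 99)

30% lies between the 0% and 50% stops, so the local fraction is t = (30 − 0)/(50 − 0) = 30/50 ≈ 0.6.
#8736b4 → (135, 54, 180); #4a312d → (74, 49, 45).
R = 135 + 0.6 × (74 − 135) = 98.4 → 98
G = 54 + 0.6 × (49 − 54) = 51 → 51
B = 180 + 0.6 × (45 − 180) = 99 → 99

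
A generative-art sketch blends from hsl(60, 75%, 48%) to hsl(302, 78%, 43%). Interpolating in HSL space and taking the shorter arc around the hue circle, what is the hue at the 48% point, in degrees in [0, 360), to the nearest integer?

3

Hue: 302 − 60 = 242°, but |242| > 180 so the shorter arc goes the other way: Δh = 242 − 360 = -118°.
H = 60 + 0.48 × (-118) = 3.36 → 3°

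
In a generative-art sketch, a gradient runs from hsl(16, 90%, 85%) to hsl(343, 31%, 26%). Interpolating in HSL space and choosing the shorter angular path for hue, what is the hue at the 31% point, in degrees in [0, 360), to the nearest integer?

Hue: 343 − 16 = 327°, but |327| > 180 so the shorter arc goes the other way: Δh = 327 − 360 = -33°.
H = 16 + 0.31 × (-33) = 5.77 → 6°

6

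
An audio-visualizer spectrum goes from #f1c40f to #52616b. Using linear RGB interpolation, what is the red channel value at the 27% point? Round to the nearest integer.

R₁ = 241 (from #f1c40f), R₂ = 82 (from #52616b).
R = 241 + 0.27 × (82 − 241) = 198.07 → 198

198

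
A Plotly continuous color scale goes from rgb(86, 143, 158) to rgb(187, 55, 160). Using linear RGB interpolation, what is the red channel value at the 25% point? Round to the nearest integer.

R = 86 + 0.25 × (187 − 86) = 111.25 → 111

111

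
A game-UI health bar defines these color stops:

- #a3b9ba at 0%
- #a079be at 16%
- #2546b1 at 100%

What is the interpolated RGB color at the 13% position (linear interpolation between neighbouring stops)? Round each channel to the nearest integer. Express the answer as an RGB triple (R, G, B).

13% lies between the 0% and 16% stops, so the local fraction is t = (13 − 0)/(16 − 0) = 13/16 ≈ 0.8125.
#a3b9ba → (163, 185, 186); #a079be → (160, 121, 190).
R = 163 + 0.8125 × (160 − 163) = 160.562 → 161
G = 185 + 0.8125 × (121 − 185) = 133 → 133
B = 186 + 0.8125 × (190 − 186) = 189.25 → 189

(161, 133, 189)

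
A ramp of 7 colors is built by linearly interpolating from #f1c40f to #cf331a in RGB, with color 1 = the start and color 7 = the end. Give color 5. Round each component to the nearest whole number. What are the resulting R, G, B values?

With 7 swatches and endpoints inclusive, swatch 5 sits at t = (5 − 1)/(7 − 1) = 4/6 ≈ 0.6667.
#f1c40f → (241, 196, 15); #cf331a → (207, 51, 26).
R = 241 + 0.6667 × (207 − 241) = 218.332 → 218
G = 196 + 0.6667 × (51 − 196) = 99.329 → 99
B = 15 + 0.6667 × (26 − 15) = 22.334 → 22

(218, 99, 22)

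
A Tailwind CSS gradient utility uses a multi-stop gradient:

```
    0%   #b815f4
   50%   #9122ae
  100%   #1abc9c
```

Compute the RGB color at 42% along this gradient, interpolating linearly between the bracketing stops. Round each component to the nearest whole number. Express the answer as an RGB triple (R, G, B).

42% lies between the 0% and 50% stops, so the local fraction is t = (42 − 0)/(50 − 0) = 42/50 ≈ 0.84.
#b815f4 → (184, 21, 244); #9122ae → (145, 34, 174).
R = 184 + 0.84 × (145 − 184) = 151.24 → 151
G = 21 + 0.84 × (34 − 21) = 31.92 → 32
B = 244 + 0.84 × (174 − 244) = 185.2 → 185

(151, 32, 185)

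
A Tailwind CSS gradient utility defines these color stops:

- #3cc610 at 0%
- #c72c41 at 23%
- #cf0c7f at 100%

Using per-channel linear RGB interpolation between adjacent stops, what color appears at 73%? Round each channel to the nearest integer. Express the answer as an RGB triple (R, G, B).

(204, 23, 105)

73% lies between the 23% and 100% stops, so the local fraction is t = (73 − 23)/(100 − 23) = 50/77 ≈ 0.6494.
#c72c41 → (199, 44, 65); #cf0c7f → (207, 12, 127).
R = 199 + 0.6494 × (207 − 199) = 204.195 → 204
G = 44 + 0.6494 × (12 − 44) = 23.219 → 23
B = 65 + 0.6494 × (127 − 65) = 105.263 → 105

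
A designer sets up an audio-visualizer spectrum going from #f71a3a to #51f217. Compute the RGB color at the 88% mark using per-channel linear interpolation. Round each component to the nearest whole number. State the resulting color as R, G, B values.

#f71a3a → (247, 26, 58); #51f217 → (81, 242, 23).
88% corresponds to t = 0.88.
R = 247 + 0.88 × (81 − 247) = 247 + 0.88 × -166 = 100.92 → 101
G = 26 + 0.88 × (242 − 26) = 26 + 0.88 × 216 = 216.08 → 216
B = 58 + 0.88 × (23 − 58) = 58 + 0.88 × -35 = 27.2 → 27

(101, 216, 27)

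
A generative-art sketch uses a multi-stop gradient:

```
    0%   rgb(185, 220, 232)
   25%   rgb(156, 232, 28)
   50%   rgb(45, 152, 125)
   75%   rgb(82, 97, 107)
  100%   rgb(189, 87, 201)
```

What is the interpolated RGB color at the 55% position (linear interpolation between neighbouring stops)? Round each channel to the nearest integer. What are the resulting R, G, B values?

55% lies between the 50% and 75% stops, so the local fraction is t = (55 − 50)/(75 − 50) = 5/25 ≈ 0.2.
R = 45 + 0.2 × (82 − 45) = 52.4 → 52
G = 152 + 0.2 × (97 − 152) = 141 → 141
B = 125 + 0.2 × (107 − 125) = 121.4 → 121

(52, 141, 121)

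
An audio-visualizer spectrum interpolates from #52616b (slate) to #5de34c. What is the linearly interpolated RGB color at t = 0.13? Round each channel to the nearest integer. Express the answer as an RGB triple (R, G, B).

(83, 114, 103)

#52616b → (82, 97, 107); #5de34c → (93, 227, 76).
R = 82 + 0.13 × (93 − 82) = 82 + 0.13 × 11 = 83.43 → 83
G = 97 + 0.13 × (227 − 97) = 97 + 0.13 × 130 = 113.9 → 114
B = 107 + 0.13 × (76 − 107) = 107 + 0.13 × -31 = 102.97 → 103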